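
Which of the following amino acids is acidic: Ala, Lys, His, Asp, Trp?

The acidic residues are Asp (D) and Glu (E), whose side chains end in a carboxylate group.
Of the listed options, only Asp belongs to this group.

Asp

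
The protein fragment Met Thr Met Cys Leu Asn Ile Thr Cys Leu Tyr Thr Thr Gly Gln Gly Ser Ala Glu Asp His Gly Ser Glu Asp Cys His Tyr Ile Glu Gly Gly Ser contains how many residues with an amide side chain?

Asparagine (N) and glutamine (Q) have uncharged amide side chains.
Matching residues: Asn6, Gln15.

2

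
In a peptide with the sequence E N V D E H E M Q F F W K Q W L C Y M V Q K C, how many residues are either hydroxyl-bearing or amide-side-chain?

5

Hydroxyl-bearing: S, T, Y. Amide-side-chain: N, Q.
Hydroxyl-bearing residues here: Y18 (1).
Amide-side-chain residues here: N2, Q9, Q14, Q21 (4).
The two groups share no amino acid, so total = 1 + 4 = 5.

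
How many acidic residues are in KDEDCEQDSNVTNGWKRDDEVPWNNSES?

Aspartate (D) and glutamate (E) have carboxylic-acid side chains and are the acidic amino acids.
Matching residues: D2, E3, D4, E6, D8, D18, D19, E20, E27.

9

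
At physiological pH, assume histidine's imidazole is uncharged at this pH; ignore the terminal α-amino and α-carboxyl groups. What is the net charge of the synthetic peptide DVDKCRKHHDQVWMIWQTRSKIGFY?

+2

At pH ~7.4 the Lys and Arg side chains are protonated (+1), the Asp and Glu side chains are deprotonated (−1), and with His taken as neutral all other side chains carry no charge.
Positive (K, R): K4, R6, K7, R19, K21 → +5.
Negative (D, E): D1, D3, D10 → −3.
Net charge = (+5) + (−3) = +2.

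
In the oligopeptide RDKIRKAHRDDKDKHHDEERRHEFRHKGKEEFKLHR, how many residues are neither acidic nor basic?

6

Acidic: D, E. Basic: K, R, H. All other residues are neither.
Matching residues: I4, A7, F24, G28, F32, L34.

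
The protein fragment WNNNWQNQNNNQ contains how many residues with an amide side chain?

10

Asparagine (N) and glutamine (Q) have uncharged amide side chains.
Matching residues: N2, N3, N4, Q6, N7, Q8, N9, N10, N11, Q12.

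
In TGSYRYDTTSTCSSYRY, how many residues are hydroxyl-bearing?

The –OH-bearing residues are Ser, Thr (aliphatic alcohols), and Tyr (phenol).
Matching residues: T1, S3, Y4, Y6, T8, T9, S10, T11, S13, S14, Y15, Y17.

12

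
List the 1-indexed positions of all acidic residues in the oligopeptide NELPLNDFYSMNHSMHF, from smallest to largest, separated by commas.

Aspartate (D) and glutamate (E) have carboxylic-acid side chains and are the acidic amino acids.
Matching residues: E2, D7.

2, 7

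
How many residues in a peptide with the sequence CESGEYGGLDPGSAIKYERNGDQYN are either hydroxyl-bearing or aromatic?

5

Hydroxyl-bearing: S, T, Y. Aromatic: F, W, Y.
Hydroxyl-bearing residues here: S3, Y6, S13, Y17, Y24 (5).
Aromatic residues here: Y6, Y17, Y24 (3).
Y is in both groups, so the 3 Y residues must not be double-counted.
Total = 5 + 3 − 3 = 5.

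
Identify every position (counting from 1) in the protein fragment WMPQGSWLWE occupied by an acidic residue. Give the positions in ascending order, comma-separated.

The acidic residues are Asp (D) and Glu (E), whose side chains end in a carboxylate group.
Matching residues: E10.

10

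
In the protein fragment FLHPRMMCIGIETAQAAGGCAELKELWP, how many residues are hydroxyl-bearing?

1

Serine (S), threonine (T), and tyrosine (Y) each carry a hydroxyl group on the side chain.
Matching residues: T13.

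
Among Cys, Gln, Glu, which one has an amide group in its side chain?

The amide-side-chain residues are Asn (N) and Gln (Q).
Of the listed options, only Gln belongs to this group.

Gln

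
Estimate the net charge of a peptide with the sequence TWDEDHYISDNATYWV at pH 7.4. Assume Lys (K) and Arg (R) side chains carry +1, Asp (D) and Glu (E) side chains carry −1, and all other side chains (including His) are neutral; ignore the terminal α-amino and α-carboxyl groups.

-4

Positive (K, R): none → +0.
Negative (D, E): D3, E4, D5, D10 → −4.
Net charge = (+0) + (−4) = −4.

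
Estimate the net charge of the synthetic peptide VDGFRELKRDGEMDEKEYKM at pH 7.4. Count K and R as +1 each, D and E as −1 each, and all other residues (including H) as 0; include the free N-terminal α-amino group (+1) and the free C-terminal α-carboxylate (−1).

Positive (K, R): R5, K8, R9, K16, K19 → +5.
Negative (D, E): D2, E6, D10, E12, D14, E15, E17 → −7.
The N-terminus (+1) and C-terminus (−1) cancel.
Net charge = (+5) + (−7) = −2.

-2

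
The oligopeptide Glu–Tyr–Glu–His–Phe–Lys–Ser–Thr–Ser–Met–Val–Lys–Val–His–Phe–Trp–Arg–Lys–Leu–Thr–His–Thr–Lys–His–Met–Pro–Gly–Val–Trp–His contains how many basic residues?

K, R, and H are the three residues with basic side chains (ε-amine, guanidinium, and imidazole respectively).
Matching residues: His4, Lys6, Lys12, His14, Arg17, Lys18, His21, Lys23, His24, His30.

10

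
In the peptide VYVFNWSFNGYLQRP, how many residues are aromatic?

The aromatic amino acids are Phe (F, benzyl), Trp (W, indole), and Tyr (Y, phenol).
Matching residues: Y2, F4, W6, F8, Y11.

5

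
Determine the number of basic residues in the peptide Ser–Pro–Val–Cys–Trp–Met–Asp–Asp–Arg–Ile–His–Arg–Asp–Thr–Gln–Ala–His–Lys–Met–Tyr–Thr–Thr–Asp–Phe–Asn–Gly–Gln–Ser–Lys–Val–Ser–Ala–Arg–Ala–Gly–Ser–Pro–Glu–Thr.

The basic amino acids are Lys (K), Arg (R), and His (H).
Matching residues: Arg9, His11, Arg12, His17, Lys18, Lys29, Arg33.

7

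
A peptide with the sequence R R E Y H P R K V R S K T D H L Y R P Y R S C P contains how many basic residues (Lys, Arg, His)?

10

Matching residues: R1, R2, H5, R7, K8, R10, K12, H15, R18, R21.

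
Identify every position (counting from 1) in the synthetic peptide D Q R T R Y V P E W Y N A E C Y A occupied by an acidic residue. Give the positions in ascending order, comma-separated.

The acidic residues are Asp (D) and Glu (E), whose side chains end in a carboxylate group.
Matching residues: D1, E9, E14.

1, 9, 14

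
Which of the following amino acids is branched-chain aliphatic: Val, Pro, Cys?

Valine (V), leucine (L), and isoleucine (I) are the branched-chain amino acids.
Of the listed options, only Val belongs to this group.

Val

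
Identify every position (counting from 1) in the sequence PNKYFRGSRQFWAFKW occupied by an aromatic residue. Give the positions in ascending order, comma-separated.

F, W, and Y each carry an aromatic ring on the side chain.
Matching residues: Y4, F5, F11, W12, F14, W16.

4, 5, 11, 12, 14, 16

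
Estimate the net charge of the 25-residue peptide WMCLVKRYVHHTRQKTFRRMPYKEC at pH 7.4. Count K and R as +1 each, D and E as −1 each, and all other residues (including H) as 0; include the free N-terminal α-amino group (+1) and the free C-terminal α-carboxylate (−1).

Positive (K, R): K6, R7, R13, K15, R18, R19, K23 → +7.
Negative (D, E): E24 → −1.
The N-terminus (+1) and C-terminus (−1) cancel.
Net charge = (+7) + (−1) = +6.

+6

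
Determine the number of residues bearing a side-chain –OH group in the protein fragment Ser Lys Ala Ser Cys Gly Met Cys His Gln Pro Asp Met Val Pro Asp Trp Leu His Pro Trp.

The –OH-bearing residues are Ser, Thr (aliphatic alcohols), and Tyr (phenol).
Matching residues: Ser1, Ser4.

2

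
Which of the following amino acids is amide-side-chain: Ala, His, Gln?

Asparagine (N) and glutamine (Q) have uncharged amide side chains.
Of the listed options, only Gln belongs to this group.

Gln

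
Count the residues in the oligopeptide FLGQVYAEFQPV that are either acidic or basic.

Acidic: D, E. Basic: H, K, R.
Acidic residues here: E8 (1).
Basic residues here: none (0).
The two groups share no amino acid, so total = 1 + 0 = 1.

1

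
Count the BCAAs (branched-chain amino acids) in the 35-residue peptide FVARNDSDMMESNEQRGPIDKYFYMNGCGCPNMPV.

3

Valine (V), leucine (L), and isoleucine (I) are the branched-chain amino acids.
Matching residues: V2, I19, V35.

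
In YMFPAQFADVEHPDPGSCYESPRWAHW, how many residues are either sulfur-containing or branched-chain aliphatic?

Sulfur-containing: C, M. Branched-chain aliphatic: I, L, V.
Sulfur-containing residues here: M2, C18 (2).
Branched-chain aliphatic residues here: V10 (1).
The two groups share no amino acid, so total = 2 + 1 = 3.

3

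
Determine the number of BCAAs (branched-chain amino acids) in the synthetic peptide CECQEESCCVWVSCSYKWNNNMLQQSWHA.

3

V, L, and I make up the branched-chain aliphatic group.
Matching residues: V10, V12, L23.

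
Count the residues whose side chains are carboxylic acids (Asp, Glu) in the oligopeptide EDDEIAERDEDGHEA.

9

Matching residues: E1, D2, D3, E4, E7, D9, E10, D11, E14.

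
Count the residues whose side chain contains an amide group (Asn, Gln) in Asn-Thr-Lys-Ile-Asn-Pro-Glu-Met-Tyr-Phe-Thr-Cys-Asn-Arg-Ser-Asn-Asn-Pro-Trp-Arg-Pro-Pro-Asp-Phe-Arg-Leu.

5

Matching residues: Asn1, Asn5, Asn13, Asn16, Asn17.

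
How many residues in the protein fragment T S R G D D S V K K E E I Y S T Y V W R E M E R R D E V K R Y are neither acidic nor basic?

Acidic: D, E. Basic: K, R, H. All other residues are neither.
Matching residues: T1, S2, G4, S7, V8, I13, Y14, S15, T16, Y17, V18, W19, M22, V28, Y31.

15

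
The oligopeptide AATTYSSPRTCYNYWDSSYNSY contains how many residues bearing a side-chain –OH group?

13

The –OH-bearing residues are Ser, Thr (aliphatic alcohols), and Tyr (phenol).
Matching residues: T3, T4, Y5, S6, S7, T10, Y12, Y14, S17, S18, Y19, S21, Y22.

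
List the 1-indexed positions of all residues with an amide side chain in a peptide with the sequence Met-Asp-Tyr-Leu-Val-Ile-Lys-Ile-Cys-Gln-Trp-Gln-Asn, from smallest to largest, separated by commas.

10, 12, 13

The amide-side-chain residues are Asn (N) and Gln (Q).
Matching residues: Gln10, Gln12, Asn13.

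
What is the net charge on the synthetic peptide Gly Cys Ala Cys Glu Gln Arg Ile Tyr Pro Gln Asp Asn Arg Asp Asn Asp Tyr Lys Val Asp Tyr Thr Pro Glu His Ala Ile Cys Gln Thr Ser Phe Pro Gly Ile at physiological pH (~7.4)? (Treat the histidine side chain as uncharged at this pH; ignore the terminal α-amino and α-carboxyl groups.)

The side chains ionized at physiological pH are Lys/Arg (+1) and Asp/Glu (−1); with His treated as neutral, nothing else contributes.
Positive (K, R): Arg7, Arg14, Lys19 → +3.
Negative (D, E): Glu5, Asp12, Asp15, Asp17, Asp21, Glu25 → −6.
Net charge = (+3) + (−6) = −3.

-3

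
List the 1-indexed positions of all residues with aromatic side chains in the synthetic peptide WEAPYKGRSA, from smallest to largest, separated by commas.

F, W, and Y each carry an aromatic ring on the side chain.
Matching residues: W1, Y5.

1, 5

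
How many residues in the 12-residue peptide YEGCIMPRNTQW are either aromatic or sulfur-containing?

4

Aromatic: F, W, Y. Sulfur-containing: C, M.
Aromatic residues here: Y1, W12 (2).
Sulfur-containing residues here: C4, M6 (2).
The two groups share no amino acid, so total = 2 + 2 = 4.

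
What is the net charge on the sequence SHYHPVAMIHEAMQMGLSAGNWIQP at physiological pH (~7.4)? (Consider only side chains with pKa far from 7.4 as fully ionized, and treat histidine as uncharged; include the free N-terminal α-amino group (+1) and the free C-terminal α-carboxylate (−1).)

-1

Near pH 7.4, K and R contribute +1 each, D and E contribute −1 each, and every other side chain (His included, as stated) is uncharged.
Positive (K, R): none → +0.
Negative (D, E): E11 → −1.
The N-terminus (+1) and C-terminus (−1) cancel.
Net charge = (+0) + (−1) = −1.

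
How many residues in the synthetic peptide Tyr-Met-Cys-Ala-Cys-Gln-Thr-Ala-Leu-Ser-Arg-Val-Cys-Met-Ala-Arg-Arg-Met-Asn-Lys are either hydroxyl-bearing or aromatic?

Hydroxyl-bearing: S, T, Y. Aromatic: F, W, Y.
Hydroxyl-bearing residues here: Tyr1, Thr7, Ser10 (3).
Aromatic residues here: Tyr1 (1).
Y is in both groups, so the 1 Y residue must not be double-counted.
Total = 3 + 1 − 1 = 3.

3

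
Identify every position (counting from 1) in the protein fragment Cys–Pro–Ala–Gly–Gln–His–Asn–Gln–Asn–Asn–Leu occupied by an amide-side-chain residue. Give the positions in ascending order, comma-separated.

5, 7, 8, 9, 10

The amide-side-chain residues are Asn (N) and Gln (Q).
Matching residues: Gln5, Asn7, Gln8, Asn9, Asn10.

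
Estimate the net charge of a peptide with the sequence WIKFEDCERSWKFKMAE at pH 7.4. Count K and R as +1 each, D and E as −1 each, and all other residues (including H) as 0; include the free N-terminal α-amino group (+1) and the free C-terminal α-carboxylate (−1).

Positive (K, R): K3, R9, K12, K14 → +4.
Negative (D, E): E5, D6, E8, E17 → −4.
The N-terminus (+1) and C-terminus (−1) cancel.
Net charge = (+4) + (−4) = 0.

0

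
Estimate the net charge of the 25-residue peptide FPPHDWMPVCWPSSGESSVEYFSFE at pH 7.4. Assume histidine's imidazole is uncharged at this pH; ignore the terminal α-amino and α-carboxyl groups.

Near pH 7.4, K and R contribute +1 each, D and E contribute −1 each, and every other side chain (His included, as stated) is uncharged.
Positive (K, R): none → +0.
Negative (D, E): D5, E16, E20, E25 → −4.
Net charge = (+0) + (−4) = −4.

-4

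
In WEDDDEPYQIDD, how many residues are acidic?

Only D (aspartate) and E (glutamate) carry a side-chain carboxylic acid.
Matching residues: E2, D3, D4, D5, E6, D11, D12.

7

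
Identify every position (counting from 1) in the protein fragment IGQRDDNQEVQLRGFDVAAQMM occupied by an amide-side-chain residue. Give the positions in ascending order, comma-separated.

Asparagine (N) and glutamine (Q) have uncharged amide side chains.
Matching residues: Q3, N7, Q8, Q11, Q20.

3, 7, 8, 11, 20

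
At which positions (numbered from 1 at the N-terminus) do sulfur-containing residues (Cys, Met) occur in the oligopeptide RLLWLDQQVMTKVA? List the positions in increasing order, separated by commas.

10

Matching residues: M10.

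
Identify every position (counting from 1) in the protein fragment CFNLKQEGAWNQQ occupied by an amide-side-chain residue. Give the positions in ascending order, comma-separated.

Matching residues: N3, Q6, N11, Q12, Q13.

3, 6, 11, 12, 13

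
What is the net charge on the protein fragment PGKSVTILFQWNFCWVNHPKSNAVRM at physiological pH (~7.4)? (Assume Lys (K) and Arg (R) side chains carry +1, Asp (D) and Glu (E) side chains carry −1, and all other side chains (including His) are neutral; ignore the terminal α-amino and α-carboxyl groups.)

Positive (K, R): K3, K20, R25 → +3.
Negative (D, E): none → −0.
Net charge = (+3) + (−0) = +3.

+3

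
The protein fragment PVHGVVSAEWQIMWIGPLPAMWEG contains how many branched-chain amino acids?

6

The BCAAs are Val, Leu, and Ile — aliphatic side chains with a branch point.
Matching residues: V2, V5, V6, I12, I15, L18.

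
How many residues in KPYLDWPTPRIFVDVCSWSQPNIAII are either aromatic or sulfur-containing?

Aromatic: F, W, Y. Sulfur-containing: C, M.
Aromatic residues here: Y3, W6, F12, W18 (4).
Sulfur-containing residues here: C16 (1).
The two groups share no amino acid, so total = 4 + 1 = 5.

5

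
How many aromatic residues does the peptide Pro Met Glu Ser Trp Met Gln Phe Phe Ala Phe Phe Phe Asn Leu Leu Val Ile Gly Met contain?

6

The aromatic amino acids are Phe (F, benzyl), Trp (W, indole), and Tyr (Y, phenol).
Matching residues: Trp5, Phe8, Phe9, Phe11, Phe12, Phe13.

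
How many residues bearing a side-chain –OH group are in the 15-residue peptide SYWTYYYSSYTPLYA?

S, T, and Y are the three residues with a side-chain hydroxyl.
Matching residues: S1, Y2, T4, Y5, Y6, Y7, S8, S9, Y10, T11, Y14.

11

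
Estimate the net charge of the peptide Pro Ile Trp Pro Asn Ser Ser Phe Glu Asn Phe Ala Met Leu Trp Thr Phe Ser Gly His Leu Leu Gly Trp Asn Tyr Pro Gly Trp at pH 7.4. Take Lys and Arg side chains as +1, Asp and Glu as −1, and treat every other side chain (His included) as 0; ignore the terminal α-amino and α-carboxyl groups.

-1

Positive (K, R): none → +0.
Negative (D, E): Glu9 → −1.
Net charge = (+0) + (−1) = −1.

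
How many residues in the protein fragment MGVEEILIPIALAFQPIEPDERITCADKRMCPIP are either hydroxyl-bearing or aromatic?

2

Hydroxyl-bearing: S, T, Y. Aromatic: F, W, Y.
Hydroxyl-bearing residues here: T24 (1).
Aromatic residues here: F14 (1).
(Y belongs to both groups, but none appear in this sequence.) Total = 1 + 1 = 2.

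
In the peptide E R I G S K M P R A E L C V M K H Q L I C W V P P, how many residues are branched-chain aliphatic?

6

The BCAAs are Val, Leu, and Ile — aliphatic side chains with a branch point.
Matching residues: I3, L12, V14, L19, I20, V23.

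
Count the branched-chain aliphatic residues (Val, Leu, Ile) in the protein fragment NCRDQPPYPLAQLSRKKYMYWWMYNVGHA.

3

Matching residues: L10, L13, V26.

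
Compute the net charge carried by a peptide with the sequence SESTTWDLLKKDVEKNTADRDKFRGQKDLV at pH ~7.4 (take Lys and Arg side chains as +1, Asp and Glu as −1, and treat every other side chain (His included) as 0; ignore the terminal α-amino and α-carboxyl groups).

Positive (K, R): K10, K11, K15, R20, K22, R24, K27 → +7.
Negative (D, E): E2, D7, D12, E14, D19, D21, D28 → −7.
Net charge = (+7) + (−7) = 0.

0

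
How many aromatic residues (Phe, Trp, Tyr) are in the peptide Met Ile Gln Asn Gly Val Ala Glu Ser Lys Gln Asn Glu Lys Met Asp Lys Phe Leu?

1

Matching residues: Phe18.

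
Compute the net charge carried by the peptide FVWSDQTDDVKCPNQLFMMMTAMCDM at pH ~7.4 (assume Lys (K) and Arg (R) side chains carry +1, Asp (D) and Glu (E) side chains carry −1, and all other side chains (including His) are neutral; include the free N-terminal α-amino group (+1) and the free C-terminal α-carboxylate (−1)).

Positive (K, R): K11 → +1.
Negative (D, E): D5, D8, D9, D25 → −4.
The N-terminus (+1) and C-terminus (−1) cancel.
Net charge = (+1) + (−4) = −3.

-3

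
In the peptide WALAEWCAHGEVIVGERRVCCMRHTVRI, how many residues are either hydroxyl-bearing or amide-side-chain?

Hydroxyl-bearing: S, T, Y. Amide-side-chain: N, Q.
Hydroxyl-bearing residues here: T25 (1).
Amide-side-chain residues here: none (0).
The two groups share no amino acid, so total = 1 + 0 = 1.

1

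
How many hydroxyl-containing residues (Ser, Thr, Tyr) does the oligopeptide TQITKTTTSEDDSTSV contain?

9

Matching residues: T1, T4, T6, T7, T8, S9, S13, T14, S15.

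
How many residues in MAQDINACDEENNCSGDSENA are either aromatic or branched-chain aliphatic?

Aromatic: F, W, Y. Branched-chain aliphatic: I, L, V.
Aromatic residues here: none (0).
Branched-chain aliphatic residues here: I5 (1).
The two groups share no amino acid, so total = 0 + 1 = 1.

1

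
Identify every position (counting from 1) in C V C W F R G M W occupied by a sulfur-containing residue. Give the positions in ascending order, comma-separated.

Only Cys (C) and Met (M) have a sulfur atom in the side chain.
Matching residues: C1, C3, M8.

1, 3, 8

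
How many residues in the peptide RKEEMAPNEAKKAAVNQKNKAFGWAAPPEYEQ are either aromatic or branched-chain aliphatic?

4

Aromatic: F, W, Y. Branched-chain aliphatic: I, L, V.
Aromatic residues here: F22, W24, Y30 (3).
Branched-chain aliphatic residues here: V15 (1).
The two groups share no amino acid, so total = 3 + 1 = 4.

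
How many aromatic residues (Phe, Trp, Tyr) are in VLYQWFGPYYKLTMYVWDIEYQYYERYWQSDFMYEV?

Matching residues: Y3, W5, F6, Y9, Y10, Y15, W17, Y21, Y23, Y24, Y27, W28, F32, Y34.

14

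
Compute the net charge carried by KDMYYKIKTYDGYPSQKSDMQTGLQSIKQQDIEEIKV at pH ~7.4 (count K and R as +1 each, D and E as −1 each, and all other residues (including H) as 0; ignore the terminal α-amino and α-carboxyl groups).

0

Positive (K, R): K1, K6, K8, K17, K28, K36 → +6.
Negative (D, E): D2, D11, D19, D31, E33, E34 → −6.
Net charge = (+6) + (−6) = 0.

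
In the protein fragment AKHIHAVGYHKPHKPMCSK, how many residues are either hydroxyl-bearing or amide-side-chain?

Hydroxyl-bearing: S, T, Y. Amide-side-chain: N, Q.
Hydroxyl-bearing residues here: Y9, S18 (2).
Amide-side-chain residues here: none (0).
The two groups share no amino acid, so total = 2 + 0 = 2.

2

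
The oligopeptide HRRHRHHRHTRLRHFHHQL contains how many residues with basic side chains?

14

K, R, and H are the three residues with basic side chains (ε-amine, guanidinium, and imidazole respectively).
Matching residues: H1, R2, R3, H4, R5, H6, H7, R8, H9, R11, R13, H14, H16, H17.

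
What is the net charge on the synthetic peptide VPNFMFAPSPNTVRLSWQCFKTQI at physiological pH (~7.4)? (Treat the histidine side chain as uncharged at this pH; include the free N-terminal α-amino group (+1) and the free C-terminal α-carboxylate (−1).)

At pH ~7.4 the Lys and Arg side chains are protonated (+1), the Asp and Glu side chains are deprotonated (−1), and with His taken as neutral all other side chains carry no charge.
Positive (K, R): R14, K21 → +2.
Negative (D, E): none → −0.
The N-terminus (+1) and C-terminus (−1) cancel.
Net charge = (+2) + (−0) = +2.

+2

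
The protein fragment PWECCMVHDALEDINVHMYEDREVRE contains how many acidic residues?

8

Aspartate (D) and glutamate (E) have carboxylic-acid side chains and are the acidic amino acids.
Matching residues: E3, D9, E12, D13, E20, D21, E23, E26.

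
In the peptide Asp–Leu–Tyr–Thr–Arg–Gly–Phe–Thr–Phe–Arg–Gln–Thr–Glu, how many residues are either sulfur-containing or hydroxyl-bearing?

4

Sulfur-containing: C, M. Hydroxyl-bearing: S, T, Y.
Sulfur-containing residues here: none (0).
Hydroxyl-bearing residues here: Tyr3, Thr4, Thr8, Thr12 (4).
The two groups share no amino acid, so total = 0 + 4 = 4.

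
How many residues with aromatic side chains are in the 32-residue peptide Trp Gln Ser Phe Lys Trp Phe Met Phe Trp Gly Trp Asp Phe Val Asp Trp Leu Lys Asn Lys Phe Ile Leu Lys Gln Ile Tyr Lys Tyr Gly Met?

Phenylalanine (F), tryptophan (W), and tyrosine (Y) have aromatic ring side chains.
Matching residues: Trp1, Phe4, Trp6, Phe7, Phe9, Trp10, Trp12, Phe14, Trp17, Phe22, Tyr28, Tyr30.

12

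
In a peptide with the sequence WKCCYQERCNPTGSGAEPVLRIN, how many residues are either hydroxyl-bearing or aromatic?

Hydroxyl-bearing: S, T, Y. Aromatic: F, W, Y.
Hydroxyl-bearing residues here: Y5, T12, S14 (3).
Aromatic residues here: W1, Y5 (2).
Y is in both groups, so the 1 Y residue must not be double-counted.
Total = 3 + 2 − 1 = 4.

4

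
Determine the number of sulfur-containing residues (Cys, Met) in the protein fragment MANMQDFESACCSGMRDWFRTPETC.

Matching residues: M1, M4, C11, C12, M15, C25.

6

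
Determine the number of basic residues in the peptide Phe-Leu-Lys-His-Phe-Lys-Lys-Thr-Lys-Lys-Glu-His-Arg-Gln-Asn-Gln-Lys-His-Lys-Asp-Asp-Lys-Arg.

13

Lysine (K), arginine (R), and histidine (H) have basic, nitrogen-containing side chains.
Matching residues: Lys3, His4, Lys6, Lys7, Lys9, Lys10, His12, Arg13, Lys17, His18, Lys19, Lys22, Arg23.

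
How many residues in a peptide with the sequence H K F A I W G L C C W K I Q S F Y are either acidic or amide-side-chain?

1

Acidic: D, E. Amide-side-chain: N, Q.
Acidic residues here: none (0).
Amide-side-chain residues here: Q14 (1).
The two groups share no amino acid, so total = 0 + 1 = 1.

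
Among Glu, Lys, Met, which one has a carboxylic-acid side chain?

Glu

Only D (aspartate) and E (glutamate) carry a side-chain carboxylic acid.
Of the listed options, only Glu belongs to this group.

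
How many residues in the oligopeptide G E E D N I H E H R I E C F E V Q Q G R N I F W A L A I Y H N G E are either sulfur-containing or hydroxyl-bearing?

2

Sulfur-containing: C, M. Hydroxyl-bearing: S, T, Y.
Sulfur-containing residues here: C13 (1).
Hydroxyl-bearing residues here: Y29 (1).
The two groups share no amino acid, so total = 1 + 1 = 2.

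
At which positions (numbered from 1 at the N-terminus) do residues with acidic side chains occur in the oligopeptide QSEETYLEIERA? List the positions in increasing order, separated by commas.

3, 4, 8, 10

The acidic residues are Asp (D) and Glu (E), whose side chains end in a carboxylate group.
Matching residues: E3, E4, E8, E10.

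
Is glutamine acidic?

No

The acidic residues are Asp (D) and Glu (E), whose side chains end in a carboxylate group.
Glutamine is not in this group.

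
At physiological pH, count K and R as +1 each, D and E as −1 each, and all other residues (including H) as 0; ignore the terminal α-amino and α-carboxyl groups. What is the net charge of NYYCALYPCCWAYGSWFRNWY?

Positive (K, R): R18 → +1.
Negative (D, E): none → −0.
Net charge = (+1) + (−0) = +1.

+1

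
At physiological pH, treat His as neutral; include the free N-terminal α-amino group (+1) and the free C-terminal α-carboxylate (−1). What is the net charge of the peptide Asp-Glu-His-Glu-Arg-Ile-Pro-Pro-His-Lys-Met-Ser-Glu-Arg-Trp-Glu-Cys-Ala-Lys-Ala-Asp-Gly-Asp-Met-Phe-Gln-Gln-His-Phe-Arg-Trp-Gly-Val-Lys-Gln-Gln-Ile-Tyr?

-1

The side chains ionized at physiological pH are Lys/Arg (+1) and Asp/Glu (−1); with His treated as neutral, nothing else contributes.
Positive (K, R): Arg5, Lys10, Arg14, Lys19, Arg30, Lys34 → +6.
Negative (D, E): Asp1, Glu2, Glu4, Glu13, Glu16, Asp21, Asp23 → −7.
The N-terminus (+1) and C-terminus (−1) cancel.
Net charge = (+6) + (−7) = −1.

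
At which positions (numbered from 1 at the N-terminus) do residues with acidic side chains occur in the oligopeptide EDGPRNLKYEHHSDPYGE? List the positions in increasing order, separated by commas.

1, 2, 10, 14, 18

Only D (aspartate) and E (glutamate) carry a side-chain carboxylic acid.
Matching residues: E1, D2, E10, D14, E18.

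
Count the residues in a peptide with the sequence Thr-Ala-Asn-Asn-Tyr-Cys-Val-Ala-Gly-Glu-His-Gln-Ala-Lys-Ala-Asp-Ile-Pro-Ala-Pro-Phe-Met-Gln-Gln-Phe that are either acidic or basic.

Acidic: D, E. Basic: H, K, R.
Acidic residues here: Glu10, Asp16 (2).
Basic residues here: His11, Lys14 (2).
The two groups share no amino acid, so total = 2 + 2 = 4.

4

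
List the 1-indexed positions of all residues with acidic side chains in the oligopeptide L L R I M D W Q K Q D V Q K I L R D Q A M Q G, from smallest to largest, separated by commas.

The acidic residues are Asp (D) and Glu (E), whose side chains end in a carboxylate group.
Matching residues: D6, D11, D18.

6, 11, 18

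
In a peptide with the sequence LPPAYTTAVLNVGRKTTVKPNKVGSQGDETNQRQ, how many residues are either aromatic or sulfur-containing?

1

Aromatic: F, W, Y. Sulfur-containing: C, M.
Aromatic residues here: Y5 (1).
Sulfur-containing residues here: none (0).
The two groups share no amino acid, so total = 1 + 0 = 1.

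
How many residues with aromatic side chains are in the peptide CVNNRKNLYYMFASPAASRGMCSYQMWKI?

Phenylalanine (F), tryptophan (W), and tyrosine (Y) have aromatic ring side chains.
Matching residues: Y9, Y10, F12, Y24, W27.

5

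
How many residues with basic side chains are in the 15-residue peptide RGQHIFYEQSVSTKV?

3

The basic amino acids are Lys (K), Arg (R), and His (H).
Matching residues: R1, H4, K14.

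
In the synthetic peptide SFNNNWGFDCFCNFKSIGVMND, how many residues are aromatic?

F, W, and Y each carry an aromatic ring on the side chain.
Matching residues: F2, W6, F8, F11, F14.

5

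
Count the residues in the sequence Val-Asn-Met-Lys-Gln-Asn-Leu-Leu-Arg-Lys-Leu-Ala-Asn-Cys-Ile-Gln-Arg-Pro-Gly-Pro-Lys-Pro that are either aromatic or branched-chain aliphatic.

5

Aromatic: F, W, Y. Branched-chain aliphatic: I, L, V.
Aromatic residues here: none (0).
Branched-chain aliphatic residues here: Val1, Leu7, Leu8, Leu11, Ile15 (5).
The two groups share no amino acid, so total = 0 + 5 = 5.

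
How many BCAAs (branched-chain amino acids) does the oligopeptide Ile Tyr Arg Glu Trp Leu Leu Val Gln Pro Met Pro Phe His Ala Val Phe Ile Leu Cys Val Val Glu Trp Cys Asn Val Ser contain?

V, L, and I make up the branched-chain aliphatic group.
Matching residues: Ile1, Leu6, Leu7, Val8, Val16, Ile18, Leu19, Val21, Val22, Val27.

10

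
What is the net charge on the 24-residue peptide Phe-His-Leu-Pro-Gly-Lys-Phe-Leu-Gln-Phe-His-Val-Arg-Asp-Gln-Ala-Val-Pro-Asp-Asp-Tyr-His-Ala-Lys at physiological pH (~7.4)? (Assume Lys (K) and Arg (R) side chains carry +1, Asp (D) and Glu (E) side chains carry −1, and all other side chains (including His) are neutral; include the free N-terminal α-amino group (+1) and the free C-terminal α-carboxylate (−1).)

Positive (K, R): Lys6, Arg13, Lys24 → +3.
Negative (D, E): Asp14, Asp19, Asp20 → −3.
The N-terminus (+1) and C-terminus (−1) cancel.
Net charge = (+3) + (−3) = 0.

0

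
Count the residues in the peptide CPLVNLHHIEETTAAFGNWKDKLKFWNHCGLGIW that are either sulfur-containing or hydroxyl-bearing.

4

Sulfur-containing: C, M. Hydroxyl-bearing: S, T, Y.
Sulfur-containing residues here: C1, C29 (2).
Hydroxyl-bearing residues here: T12, T13 (2).
The two groups share no amino acid, so total = 2 + 2 = 4.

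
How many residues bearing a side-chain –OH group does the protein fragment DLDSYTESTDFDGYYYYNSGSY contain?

Serine (S), threonine (T), and tyrosine (Y) each carry a hydroxyl group on the side chain.
Matching residues: S4, Y5, T6, S8, T9, Y14, Y15, Y16, Y17, S19, S21, Y22.

12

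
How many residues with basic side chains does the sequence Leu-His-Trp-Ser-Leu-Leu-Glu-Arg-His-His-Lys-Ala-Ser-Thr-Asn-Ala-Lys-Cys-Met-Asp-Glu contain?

6

The basic amino acids are Lys (K), Arg (R), and His (H).
Matching residues: His2, Arg8, His9, His10, Lys11, Lys17.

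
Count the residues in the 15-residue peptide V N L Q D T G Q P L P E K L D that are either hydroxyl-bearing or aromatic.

Hydroxyl-bearing: S, T, Y. Aromatic: F, W, Y.
Hydroxyl-bearing residues here: T6 (1).
Aromatic residues here: none (0).
(Y belongs to both groups, but none appear in this sequence.) Total = 1 + 0 = 1.

1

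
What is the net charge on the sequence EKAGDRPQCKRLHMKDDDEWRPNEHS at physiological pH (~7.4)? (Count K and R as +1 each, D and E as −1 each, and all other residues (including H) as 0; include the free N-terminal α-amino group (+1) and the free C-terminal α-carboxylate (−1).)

Positive (K, R): K2, R6, K10, R11, K15, R21 → +6.
Negative (D, E): E1, D5, D16, D17, D18, E19, E24 → −7.
The N-terminus (+1) and C-terminus (−1) cancel.
Net charge = (+6) + (−7) = −1.

-1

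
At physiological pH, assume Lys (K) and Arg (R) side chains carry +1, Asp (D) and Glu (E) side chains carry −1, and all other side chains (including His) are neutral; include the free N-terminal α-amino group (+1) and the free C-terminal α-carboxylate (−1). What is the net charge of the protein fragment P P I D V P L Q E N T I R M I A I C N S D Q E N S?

-3

Positive (K, R): R13 → +1.
Negative (D, E): D4, E9, D21, E23 → −4.
The N-terminus (+1) and C-terminus (−1) cancel.
Net charge = (+1) + (−4) = −3.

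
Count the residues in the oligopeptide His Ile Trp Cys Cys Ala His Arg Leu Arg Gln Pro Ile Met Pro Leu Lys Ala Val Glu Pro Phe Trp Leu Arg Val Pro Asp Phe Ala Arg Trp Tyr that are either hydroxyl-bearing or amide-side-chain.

2

Hydroxyl-bearing: S, T, Y. Amide-side-chain: N, Q.
Hydroxyl-bearing residues here: Tyr33 (1).
Amide-side-chain residues here: Gln11 (1).
The two groups share no amino acid, so total = 1 + 1 = 2.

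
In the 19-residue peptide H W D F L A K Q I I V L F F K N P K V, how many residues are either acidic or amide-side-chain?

Acidic: D, E. Amide-side-chain: N, Q.
Acidic residues here: D3 (1).
Amide-side-chain residues here: Q8, N16 (2).
The two groups share no amino acid, so total = 1 + 2 = 3.

3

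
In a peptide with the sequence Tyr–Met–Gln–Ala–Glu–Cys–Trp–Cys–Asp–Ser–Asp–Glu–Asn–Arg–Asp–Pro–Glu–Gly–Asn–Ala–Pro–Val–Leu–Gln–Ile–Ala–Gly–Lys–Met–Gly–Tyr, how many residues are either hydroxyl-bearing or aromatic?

Hydroxyl-bearing: S, T, Y. Aromatic: F, W, Y.
Hydroxyl-bearing residues here: Tyr1, Ser10, Tyr31 (3).
Aromatic residues here: Tyr1, Trp7, Tyr31 (3).
Y is in both groups, so the 2 Y residues must not be double-counted.
Total = 3 + 3 − 2 = 4.

4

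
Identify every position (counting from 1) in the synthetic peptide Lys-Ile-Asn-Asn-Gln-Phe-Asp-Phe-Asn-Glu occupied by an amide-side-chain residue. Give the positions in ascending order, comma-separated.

Only N (asparagine) and Q (glutamine) carry a side-chain carboxamide.
Matching residues: Asn3, Asn4, Gln5, Asn9.

3, 4, 5, 9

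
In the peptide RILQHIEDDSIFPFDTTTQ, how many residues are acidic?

4

The acidic residues are Asp (D) and Glu (E), whose side chains end in a carboxylate group.
Matching residues: E7, D8, D9, D15.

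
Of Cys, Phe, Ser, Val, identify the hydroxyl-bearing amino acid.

Ser

The –OH-bearing residues are Ser, Thr (aliphatic alcohols), and Tyr (phenol).
Of the listed options, only Ser belongs to this group.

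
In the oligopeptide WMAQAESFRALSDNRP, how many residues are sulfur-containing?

1

The sulfur-bearing residues are cysteine (–SH) and methionine (–S–CH₃).
Matching residues: M2.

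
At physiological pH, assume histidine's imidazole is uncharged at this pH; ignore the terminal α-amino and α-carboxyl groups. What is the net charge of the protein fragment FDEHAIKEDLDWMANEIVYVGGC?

The side chains ionized at physiological pH are Lys/Arg (+1) and Asp/Glu (−1); with His treated as neutral, nothing else contributes.
Positive (K, R): K7 → +1.
Negative (D, E): D2, E3, E8, D9, D11, E16 → −6.
Net charge = (+1) + (−6) = −5.

-5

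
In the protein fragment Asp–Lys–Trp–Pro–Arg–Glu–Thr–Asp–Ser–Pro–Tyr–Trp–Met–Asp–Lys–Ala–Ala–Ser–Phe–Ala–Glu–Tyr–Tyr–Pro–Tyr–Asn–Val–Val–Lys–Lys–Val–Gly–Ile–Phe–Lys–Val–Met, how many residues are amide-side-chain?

1

Asparagine (N) and glutamine (Q) have uncharged amide side chains.
Matching residues: Asn26.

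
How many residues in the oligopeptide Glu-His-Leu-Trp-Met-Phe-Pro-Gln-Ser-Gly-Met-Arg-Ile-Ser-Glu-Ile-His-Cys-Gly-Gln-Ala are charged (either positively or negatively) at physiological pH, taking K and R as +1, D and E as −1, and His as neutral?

3

Charged side chains at pH ~7.4: K, R (positive); D, E (negative).
Matching residues: Glu1, Arg12, Glu15.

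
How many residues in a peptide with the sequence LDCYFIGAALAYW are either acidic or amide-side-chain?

1

Acidic: D, E. Amide-side-chain: N, Q.
Acidic residues here: D2 (1).
Amide-side-chain residues here: none (0).
The two groups share no amino acid, so total = 1 + 0 = 1.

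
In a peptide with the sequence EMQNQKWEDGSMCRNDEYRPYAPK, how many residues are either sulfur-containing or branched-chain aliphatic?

3

Sulfur-containing: C, M. Branched-chain aliphatic: I, L, V.
Sulfur-containing residues here: M2, M12, C13 (3).
Branched-chain aliphatic residues here: none (0).
The two groups share no amino acid, so total = 3 + 0 = 3.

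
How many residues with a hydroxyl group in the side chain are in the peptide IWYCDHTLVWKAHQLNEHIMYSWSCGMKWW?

5

Serine (S), threonine (T), and tyrosine (Y) each carry a hydroxyl group on the side chain.
Matching residues: Y3, T7, Y21, S22, S24.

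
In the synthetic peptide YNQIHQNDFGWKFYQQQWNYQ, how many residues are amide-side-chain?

9

The amide-side-chain residues are Asn (N) and Gln (Q).
Matching residues: N2, Q3, Q6, N7, Q15, Q16, Q17, N19, Q21.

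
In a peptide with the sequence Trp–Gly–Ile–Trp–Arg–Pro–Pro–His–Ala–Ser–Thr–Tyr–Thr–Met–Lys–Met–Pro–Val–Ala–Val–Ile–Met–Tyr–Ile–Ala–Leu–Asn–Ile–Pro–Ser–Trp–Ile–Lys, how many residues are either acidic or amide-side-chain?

Acidic: D, E. Amide-side-chain: N, Q.
Acidic residues here: none (0).
Amide-side-chain residues here: Asn27 (1).
The two groups share no amino acid, so total = 0 + 1 = 1.

1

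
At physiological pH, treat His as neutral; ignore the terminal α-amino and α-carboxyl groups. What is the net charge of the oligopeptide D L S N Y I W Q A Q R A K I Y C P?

+1

The side chains ionized at physiological pH are Lys/Arg (+1) and Asp/Glu (−1); with His treated as neutral, nothing else contributes.
Positive (K, R): R11, K13 → +2.
Negative (D, E): D1 → −1.
Net charge = (+2) + (−1) = +1.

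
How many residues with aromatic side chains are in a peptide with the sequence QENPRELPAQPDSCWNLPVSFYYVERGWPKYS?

Phenylalanine (F), tryptophan (W), and tyrosine (Y) have aromatic ring side chains.
Matching residues: W15, F21, Y22, Y23, W28, Y31.

6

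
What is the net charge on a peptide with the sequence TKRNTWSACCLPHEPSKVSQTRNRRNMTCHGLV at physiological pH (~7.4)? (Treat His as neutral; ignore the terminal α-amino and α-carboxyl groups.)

+5

At pH ~7.4 the Lys and Arg side chains are protonated (+1), the Asp and Glu side chains are deprotonated (−1), and with His taken as neutral all other side chains carry no charge.
Positive (K, R): K2, R3, K17, R22, R24, R25 → +6.
Negative (D, E): E14 → −1.
Net charge = (+6) + (−1) = +5.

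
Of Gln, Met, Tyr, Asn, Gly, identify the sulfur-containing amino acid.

Met

Cysteine (C, thiol) and methionine (M, thioether) are the two sulfur-containing amino acids.
Of the listed options, only Met belongs to this group.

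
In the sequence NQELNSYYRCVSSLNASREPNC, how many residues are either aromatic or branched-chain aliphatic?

5

Aromatic: F, W, Y. Branched-chain aliphatic: I, L, V.
Aromatic residues here: Y7, Y8 (2).
Branched-chain aliphatic residues here: L4, V11, L14 (3).
The two groups share no amino acid, so total = 2 + 3 = 5.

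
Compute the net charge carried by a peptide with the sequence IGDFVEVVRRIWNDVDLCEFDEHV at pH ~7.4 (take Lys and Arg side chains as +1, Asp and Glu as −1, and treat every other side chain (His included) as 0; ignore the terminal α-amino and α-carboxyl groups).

Positive (K, R): R9, R10 → +2.
Negative (D, E): D3, E6, D14, D16, E19, D21, E22 → −7.
Net charge = (+2) + (−7) = −5.

-5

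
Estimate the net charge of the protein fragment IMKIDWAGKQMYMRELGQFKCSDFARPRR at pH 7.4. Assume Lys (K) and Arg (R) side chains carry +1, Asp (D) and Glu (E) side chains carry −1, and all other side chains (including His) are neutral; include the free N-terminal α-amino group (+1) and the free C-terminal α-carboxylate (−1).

Positive (K, R): K3, K9, R14, K20, R26, R28, R29 → +7.
Negative (D, E): D5, E15, D23 → −3.
The N-terminus (+1) and C-terminus (−1) cancel.
Net charge = (+7) + (−3) = +4.

+4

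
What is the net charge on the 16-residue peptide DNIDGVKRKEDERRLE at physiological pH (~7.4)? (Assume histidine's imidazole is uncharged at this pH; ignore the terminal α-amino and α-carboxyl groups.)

At pH ~7.4 the Lys and Arg side chains are protonated (+1), the Asp and Glu side chains are deprotonated (−1), and with His taken as neutral all other side chains carry no charge.
Positive (K, R): K7, R8, K9, R13, R14 → +5.
Negative (D, E): D1, D4, E10, D11, E12, E16 → −6.
Net charge = (+5) + (−6) = −1.

-1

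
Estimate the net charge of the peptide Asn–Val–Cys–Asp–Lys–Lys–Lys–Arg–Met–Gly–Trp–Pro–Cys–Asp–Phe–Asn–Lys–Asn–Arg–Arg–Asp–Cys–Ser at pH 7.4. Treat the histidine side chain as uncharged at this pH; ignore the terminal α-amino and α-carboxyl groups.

+4

Near pH 7.4, K and R contribute +1 each, D and E contribute −1 each, and every other side chain (His included, as stated) is uncharged.
Positive (K, R): Lys5, Lys6, Lys7, Arg8, Lys17, Arg19, Arg20 → +7.
Negative (D, E): Asp4, Asp14, Asp21 → −3.
Net charge = (+7) + (−3) = +4.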